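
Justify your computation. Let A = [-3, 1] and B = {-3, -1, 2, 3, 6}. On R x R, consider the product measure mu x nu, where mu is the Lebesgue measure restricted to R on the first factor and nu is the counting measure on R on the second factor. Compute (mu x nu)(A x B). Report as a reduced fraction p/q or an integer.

For a measurable rectangle A x B, the product measure satisfies
  (mu x nu)(A x B) = mu(A) * nu(B).
  mu(A) = 4.
  nu(B) = 5.
  (mu x nu)(A x B) = 4 * 5 = 20.

20


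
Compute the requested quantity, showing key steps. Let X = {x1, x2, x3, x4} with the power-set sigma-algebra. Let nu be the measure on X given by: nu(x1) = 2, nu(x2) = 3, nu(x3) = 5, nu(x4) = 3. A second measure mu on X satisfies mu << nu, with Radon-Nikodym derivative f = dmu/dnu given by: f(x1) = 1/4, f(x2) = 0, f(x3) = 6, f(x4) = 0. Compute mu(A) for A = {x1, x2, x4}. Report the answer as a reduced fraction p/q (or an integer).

By the defining property of the Radon-Nikodym derivative, for every measurable set A,
  mu(A) = integral_A f dnu.
Since nu is a discrete measure concentrated on the atoms of X, the integral over A reduces to the sum
  mu(A) = sum_{x in A} f(x) * nu({x}).
Computing each term:
  x1: f(x1) * nu(x1) = 1/4 * 2 = 1/2.
  x2: f(x2) * nu(x2) = 0 * 3 = 0.
  x4: f(x4) * nu(x4) = 0 * 3 = 0.
Summing: mu(A) = 1/2 + 0 + 0 = 1/2.

1/2


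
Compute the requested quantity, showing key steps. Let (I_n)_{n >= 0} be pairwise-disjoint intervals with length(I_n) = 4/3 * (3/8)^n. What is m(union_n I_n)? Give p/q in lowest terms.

By countable additivity of the Lebesgue measure on pairwise disjoint measurable sets,
  m(union_{n >= 0} I_n) = sum_{n >= 0} m(I_n) = sum_{n >= 0} a * r^n,
  with a = 4/3 and r = 3/8.
Since 0 < r = 3/8 < 1, the geometric series converges:
  sum_{n >= 0} a * r^n = a / (1 - r).
  = 4/3 / (1 - 3/8)
  = 4/3 / (5/8)
  = 32/15.

32/15


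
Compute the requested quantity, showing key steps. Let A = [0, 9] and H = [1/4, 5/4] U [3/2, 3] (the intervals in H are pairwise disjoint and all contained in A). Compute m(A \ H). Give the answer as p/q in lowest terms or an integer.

The ambient interval has length m(A) = 9 - 0 = 9.
Since the holes are disjoint and sit inside A, by finite additivity
  m(H) = sum_i (b_i - a_i), and m(A \ H) = m(A) - m(H).
Computing the hole measures:
  m(H_1) = 5/4 - 1/4 = 1.
  m(H_2) = 3 - 3/2 = 3/2.
Summed: m(H) = 1 + 3/2 = 5/2.
So m(A \ H) = 9 - 5/2 = 13/2.

13/2


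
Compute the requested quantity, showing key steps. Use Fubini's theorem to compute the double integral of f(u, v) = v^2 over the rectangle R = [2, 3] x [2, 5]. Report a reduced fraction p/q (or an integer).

f(u, v) is a tensor product of a function of u and a function of v, and both factors are bounded continuous (hence Lebesgue integrable) on the rectangle, so Fubini's theorem applies:
  integral_R f d(m x m) = (integral_a1^b1 1 du) * (integral_a2^b2 v^2 dv).
Inner integral in u: integral_{2}^{3} 1 du = (3^1 - 2^1)/1
  = 1.
Inner integral in v: integral_{2}^{5} v^2 dv = (5^3 - 2^3)/3
  = 39.
Product: (1) * (39) = 39.

39


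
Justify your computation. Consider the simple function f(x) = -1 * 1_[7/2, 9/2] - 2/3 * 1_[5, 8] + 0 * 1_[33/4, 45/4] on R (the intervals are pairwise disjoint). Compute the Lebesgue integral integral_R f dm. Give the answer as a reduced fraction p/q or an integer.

For a simple function f = sum_i c_i * 1_{A_i} with disjoint A_i,
  integral f dm = sum_i c_i * m(A_i).
Lengths of the A_i:
  m(A_1) = 9/2 - 7/2 = 1.
  m(A_2) = 8 - 5 = 3.
  m(A_3) = 45/4 - 33/4 = 3.
Contributions c_i * m(A_i):
  (-1) * (1) = -1.
  (-2/3) * (3) = -2.
  (0) * (3) = 0.
Total: -1 - 2 + 0 = -3.

-3


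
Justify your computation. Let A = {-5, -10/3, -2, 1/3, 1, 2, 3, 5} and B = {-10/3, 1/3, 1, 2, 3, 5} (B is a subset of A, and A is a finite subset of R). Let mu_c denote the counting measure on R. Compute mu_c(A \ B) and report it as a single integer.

Counting measure assigns mu_c(E) = |E| (number of elements) when E is finite. For B subset A, A \ B is the set of elements of A not in B, so |A \ B| = |A| - |B|.
|A| = 8, |B| = 6, so mu_c(A \ B) = 8 - 6 = 2.

2


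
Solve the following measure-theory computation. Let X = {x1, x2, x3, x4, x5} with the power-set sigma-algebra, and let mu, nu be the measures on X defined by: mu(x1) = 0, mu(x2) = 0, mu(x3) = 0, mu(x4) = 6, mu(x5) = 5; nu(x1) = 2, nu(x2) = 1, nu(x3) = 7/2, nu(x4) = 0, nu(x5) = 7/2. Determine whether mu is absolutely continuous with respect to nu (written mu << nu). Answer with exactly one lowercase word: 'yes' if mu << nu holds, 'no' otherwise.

mu << nu means: every nu-null measurable set is also mu-null; equivalently, for every atom x, if nu({x}) = 0 then mu({x}) = 0.
Checking each atom:
  x1: nu = 2 > 0 -> no constraint.
  x2: nu = 1 > 0 -> no constraint.
  x3: nu = 7/2 > 0 -> no constraint.
  x4: nu = 0, mu = 6 > 0 -> violates mu << nu.
  x5: nu = 7/2 > 0 -> no constraint.
The atom(s) x4 violate the condition (nu = 0 but mu > 0). Therefore mu is NOT absolutely continuous w.r.t. nu.

no


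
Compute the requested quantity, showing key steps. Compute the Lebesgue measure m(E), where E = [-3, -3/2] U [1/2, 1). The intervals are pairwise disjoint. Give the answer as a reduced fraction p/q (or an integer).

For pairwise disjoint intervals, m(union_i I_i) = sum_i m(I_i),
and m is invariant under swapping open/closed endpoints (single points have measure 0).
So m(E) = sum_i (b_i - a_i).
  I_1 has length -3/2 - (-3) = 3/2.
  I_2 has length 1 - 1/2 = 1/2.
Summing:
  m(E) = 3/2 + 1/2 = 2.

2


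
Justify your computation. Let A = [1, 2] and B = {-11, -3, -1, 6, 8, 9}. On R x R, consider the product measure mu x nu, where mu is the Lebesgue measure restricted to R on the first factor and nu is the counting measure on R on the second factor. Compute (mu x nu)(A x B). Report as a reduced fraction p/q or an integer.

For a measurable rectangle A x B, the product measure satisfies
  (mu x nu)(A x B) = mu(A) * nu(B).
  mu(A) = 1.
  nu(B) = 6.
  (mu x nu)(A x B) = 1 * 6 = 6.

6


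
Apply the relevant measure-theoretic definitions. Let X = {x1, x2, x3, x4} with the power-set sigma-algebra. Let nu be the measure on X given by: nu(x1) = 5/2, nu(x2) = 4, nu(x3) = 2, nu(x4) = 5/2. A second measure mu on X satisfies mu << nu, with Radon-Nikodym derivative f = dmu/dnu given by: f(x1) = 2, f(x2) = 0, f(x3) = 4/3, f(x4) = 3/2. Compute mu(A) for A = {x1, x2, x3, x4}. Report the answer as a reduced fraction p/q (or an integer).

By the defining property of the Radon-Nikodym derivative, for every measurable set A,
  mu(A) = integral_A f dnu.
Since nu is a discrete measure concentrated on the atoms of X, the integral over A reduces to the sum
  mu(A) = sum_{x in A} f(x) * nu({x}).
Computing each term:
  x1: f(x1) * nu(x1) = 2 * 5/2 = 5.
  x2: f(x2) * nu(x2) = 0 * 4 = 0.
  x3: f(x3) * nu(x3) = 4/3 * 2 = 8/3.
  x4: f(x4) * nu(x4) = 3/2 * 5/2 = 15/4.
Summing: mu(A) = 5 + 0 + 8/3 + 15/4 = 137/12.

137/12


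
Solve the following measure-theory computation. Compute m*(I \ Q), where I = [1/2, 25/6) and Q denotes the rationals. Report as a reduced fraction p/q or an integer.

The interval I = [1/2, 25/6) has m(I) = 25/6 - 1/2 = 11/3 (endpoints are measure-zero, so open/closed/half-open agree). Write I = (I cap Q) u (I \ Q). The rationals in I are countable, so m*(I cap Q) = 0 (cover each rational by intervals whose total length is arbitrarily small). By countable subadditivity m*(I) <= m*(I cap Q) + m*(I \ Q), hence m*(I \ Q) >= m(I) = 11/3. The reverse inequality m*(I \ Q) <= m*(I) = 11/3 is trivial since (I \ Q) is a subset of I. Therefore m*(I \ Q) = 11/3.

11/3


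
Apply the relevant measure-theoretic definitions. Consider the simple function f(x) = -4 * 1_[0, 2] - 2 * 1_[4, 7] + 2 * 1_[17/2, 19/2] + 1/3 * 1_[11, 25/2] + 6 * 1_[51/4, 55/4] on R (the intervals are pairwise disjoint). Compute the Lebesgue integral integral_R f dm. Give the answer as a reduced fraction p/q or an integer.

For a simple function f = sum_i c_i * 1_{A_i} with disjoint A_i,
  integral f dm = sum_i c_i * m(A_i).
Lengths of the A_i:
  m(A_1) = 2 - 0 = 2.
  m(A_2) = 7 - 4 = 3.
  m(A_3) = 19/2 - 17/2 = 1.
  m(A_4) = 25/2 - 11 = 3/2.
  m(A_5) = 55/4 - 51/4 = 1.
Contributions c_i * m(A_i):
  (-4) * (2) = -8.
  (-2) * (3) = -6.
  (2) * (1) = 2.
  (1/3) * (3/2) = 1/2.
  (6) * (1) = 6.
Total: -8 - 6 + 2 + 1/2 + 6 = -11/2.

-11/2


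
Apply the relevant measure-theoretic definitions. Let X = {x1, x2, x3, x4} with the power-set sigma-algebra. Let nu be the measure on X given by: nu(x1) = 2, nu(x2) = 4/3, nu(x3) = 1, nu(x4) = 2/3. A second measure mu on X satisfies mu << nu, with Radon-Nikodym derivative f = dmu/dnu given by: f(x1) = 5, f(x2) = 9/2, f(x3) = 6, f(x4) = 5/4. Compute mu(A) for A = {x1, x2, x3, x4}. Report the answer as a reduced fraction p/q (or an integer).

By the defining property of the Radon-Nikodym derivative, for every measurable set A,
  mu(A) = integral_A f dnu.
Since nu is a discrete measure concentrated on the atoms of X, the integral over A reduces to the sum
  mu(A) = sum_{x in A} f(x) * nu({x}).
Computing each term:
  x1: f(x1) * nu(x1) = 5 * 2 = 10.
  x2: f(x2) * nu(x2) = 9/2 * 4/3 = 6.
  x3: f(x3) * nu(x3) = 6 * 1 = 6.
  x4: f(x4) * nu(x4) = 5/4 * 2/3 = 5/6.
Summing: mu(A) = 10 + 6 + 6 + 5/6 = 137/6.

137/6


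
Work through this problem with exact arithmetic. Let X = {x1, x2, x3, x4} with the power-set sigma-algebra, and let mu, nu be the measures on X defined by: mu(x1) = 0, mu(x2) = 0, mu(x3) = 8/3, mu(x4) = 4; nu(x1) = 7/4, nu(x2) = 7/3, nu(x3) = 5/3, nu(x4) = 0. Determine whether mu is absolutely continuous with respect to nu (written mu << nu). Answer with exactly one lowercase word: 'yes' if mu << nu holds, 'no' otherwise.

mu << nu means: every nu-null measurable set is also mu-null; equivalently, for every atom x, if nu({x}) = 0 then mu({x}) = 0.
Checking each atom:
  x1: nu = 7/4 > 0 -> no constraint.
  x2: nu = 7/3 > 0 -> no constraint.
  x3: nu = 5/3 > 0 -> no constraint.
  x4: nu = 0, mu = 4 > 0 -> violates mu << nu.
The atom(s) x4 violate the condition (nu = 0 but mu > 0). Therefore mu is NOT absolutely continuous w.r.t. nu.

no


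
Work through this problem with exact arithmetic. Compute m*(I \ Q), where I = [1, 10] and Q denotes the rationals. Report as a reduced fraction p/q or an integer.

The interval I = [1, 10] has m(I) = 10 - 1 = 9 (endpoints are measure-zero, so open/closed/half-open agree). Write I = (I cap Q) u (I \ Q). The rationals in I are countable, so m*(I cap Q) = 0 (cover each rational by intervals whose total length is arbitrarily small). By countable subadditivity m*(I) <= m*(I cap Q) + m*(I \ Q), hence m*(I \ Q) >= m(I) = 9. The reverse inequality m*(I \ Q) <= m*(I) = 9 is trivial since (I \ Q) is a subset of I. Therefore m*(I \ Q) = 9.

9


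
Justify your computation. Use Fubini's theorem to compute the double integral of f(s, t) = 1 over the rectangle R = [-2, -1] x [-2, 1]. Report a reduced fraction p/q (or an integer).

f(s, t) is a tensor product of a function of s and a function of t, and both factors are bounded continuous (hence Lebesgue integrable) on the rectangle, so Fubini's theorem applies:
  integral_R f d(m x m) = (integral_a1^b1 1 ds) * (integral_a2^b2 1 dt).
Inner integral in s: integral_{-2}^{-1} 1 ds = ((-1)^1 - (-2)^1)/1
  = 1.
Inner integral in t: integral_{-2}^{1} 1 dt = (1^1 - (-2)^1)/1
  = 3.
Product: (1) * (3) = 3.

3


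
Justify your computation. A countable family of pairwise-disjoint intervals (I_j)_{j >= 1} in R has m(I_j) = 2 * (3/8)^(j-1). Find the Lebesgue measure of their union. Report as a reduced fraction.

By countable additivity of the Lebesgue measure on pairwise disjoint measurable sets,
  m(union_{j >= 1} I_j) = sum_{j >= 1} m(I_j) = sum_{j >= 1} a * r^(j-1),
  with a = 2 and r = 3/8.
Since 0 < r = 3/8 < 1, the geometric series converges:
  sum_{j >= 1} a * r^(j-1) = a / (1 - r).
  = 2 / (1 - 3/8)
  = 2 / (5/8)
  = 16/5.

16/5


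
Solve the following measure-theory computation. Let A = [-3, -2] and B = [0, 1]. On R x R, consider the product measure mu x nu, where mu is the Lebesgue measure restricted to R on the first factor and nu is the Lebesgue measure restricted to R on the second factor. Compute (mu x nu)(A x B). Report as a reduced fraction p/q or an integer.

For a measurable rectangle A x B, the product measure satisfies
  (mu x nu)(A x B) = mu(A) * nu(B).
  mu(A) = 1.
  nu(B) = 1.
  (mu x nu)(A x B) = 1 * 1 = 1.

1


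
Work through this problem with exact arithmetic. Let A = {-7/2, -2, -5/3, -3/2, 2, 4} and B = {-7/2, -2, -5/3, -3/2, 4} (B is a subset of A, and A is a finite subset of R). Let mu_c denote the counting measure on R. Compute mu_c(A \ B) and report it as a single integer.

Counting measure assigns mu_c(E) = |E| (number of elements) when E is finite. For B subset A, A \ B is the set of elements of A not in B, so |A \ B| = |A| - |B|.
|A| = 6, |B| = 5, so mu_c(A \ B) = 6 - 5 = 1.

1


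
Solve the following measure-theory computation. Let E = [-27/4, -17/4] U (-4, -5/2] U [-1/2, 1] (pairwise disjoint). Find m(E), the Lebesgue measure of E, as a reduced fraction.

For pairwise disjoint intervals, m(union_i I_i) = sum_i m(I_i),
and m is invariant under swapping open/closed endpoints (single points have measure 0).
So m(E) = sum_i (b_i - a_i).
  I_1 has length -17/4 - (-27/4) = 5/2.
  I_2 has length -5/2 - (-4) = 3/2.
  I_3 has length 1 - (-1/2) = 3/2.
Summing:
  m(E) = 5/2 + 3/2 + 3/2 = 11/2.

11/2


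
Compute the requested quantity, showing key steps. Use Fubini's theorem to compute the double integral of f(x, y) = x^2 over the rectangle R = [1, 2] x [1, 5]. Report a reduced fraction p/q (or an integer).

f(x, y) is a tensor product of a function of x and a function of y, and both factors are bounded continuous (hence Lebesgue integrable) on the rectangle, so Fubini's theorem applies:
  integral_R f d(m x m) = (integral_a1^b1 x^2 dx) * (integral_a2^b2 1 dy).
Inner integral in x: integral_{1}^{2} x^2 dx = (2^3 - 1^3)/3
  = 7/3.
Inner integral in y: integral_{1}^{5} 1 dy = (5^1 - 1^1)/1
  = 4.
Product: (7/3) * (4) = 28/3.

28/3


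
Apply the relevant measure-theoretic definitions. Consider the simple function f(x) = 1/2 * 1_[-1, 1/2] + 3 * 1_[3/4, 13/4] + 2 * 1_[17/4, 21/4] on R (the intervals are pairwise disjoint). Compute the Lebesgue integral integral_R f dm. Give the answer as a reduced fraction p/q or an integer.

For a simple function f = sum_i c_i * 1_{A_i} with disjoint A_i,
  integral f dm = sum_i c_i * m(A_i).
Lengths of the A_i:
  m(A_1) = 1/2 - (-1) = 3/2.
  m(A_2) = 13/4 - 3/4 = 5/2.
  m(A_3) = 21/4 - 17/4 = 1.
Contributions c_i * m(A_i):
  (1/2) * (3/2) = 3/4.
  (3) * (5/2) = 15/2.
  (2) * (1) = 2.
Total: 3/4 + 15/2 + 2 = 41/4.

41/4


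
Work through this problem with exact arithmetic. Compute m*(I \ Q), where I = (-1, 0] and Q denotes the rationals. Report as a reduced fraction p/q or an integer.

The interval I = (-1, 0] has m(I) = 0 - (-1) = 1 (endpoints are measure-zero, so open/closed/half-open agree). Write I = (I cap Q) u (I \ Q). The rationals in I are countable, so m*(I cap Q) = 0 (cover each rational by intervals whose total length is arbitrarily small). By countable subadditivity m*(I) <= m*(I cap Q) + m*(I \ Q), hence m*(I \ Q) >= m(I) = 1. The reverse inequality m*(I \ Q) <= m*(I) = 1 is trivial since (I \ Q) is a subset of I. Therefore m*(I \ Q) = 1.

1


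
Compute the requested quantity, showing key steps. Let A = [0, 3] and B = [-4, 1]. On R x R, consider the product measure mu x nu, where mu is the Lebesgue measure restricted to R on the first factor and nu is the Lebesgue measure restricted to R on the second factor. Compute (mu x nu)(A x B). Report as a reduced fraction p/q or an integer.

For a measurable rectangle A x B, the product measure satisfies
  (mu x nu)(A x B) = mu(A) * nu(B).
  mu(A) = 3.
  nu(B) = 5.
  (mu x nu)(A x B) = 3 * 5 = 15.

15


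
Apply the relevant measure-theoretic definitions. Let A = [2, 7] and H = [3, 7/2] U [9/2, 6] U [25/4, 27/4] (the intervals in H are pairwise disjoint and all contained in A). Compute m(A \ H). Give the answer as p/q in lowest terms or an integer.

The ambient interval has length m(A) = 7 - 2 = 5.
Since the holes are disjoint and sit inside A, by finite additivity
  m(H) = sum_i (b_i - a_i), and m(A \ H) = m(A) - m(H).
Computing the hole measures:
  m(H_1) = 7/2 - 3 = 1/2.
  m(H_2) = 6 - 9/2 = 3/2.
  m(H_3) = 27/4 - 25/4 = 1/2.
Summed: m(H) = 1/2 + 3/2 + 1/2 = 5/2.
So m(A \ H) = 5 - 5/2 = 5/2.

5/2


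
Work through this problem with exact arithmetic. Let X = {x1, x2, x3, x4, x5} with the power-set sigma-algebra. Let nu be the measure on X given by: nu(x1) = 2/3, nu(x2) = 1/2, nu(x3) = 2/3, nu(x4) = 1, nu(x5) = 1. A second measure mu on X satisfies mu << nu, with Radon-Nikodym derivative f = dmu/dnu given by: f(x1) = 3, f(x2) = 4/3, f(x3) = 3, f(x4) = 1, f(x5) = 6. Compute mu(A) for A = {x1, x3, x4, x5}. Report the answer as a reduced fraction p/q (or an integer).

By the defining property of the Radon-Nikodym derivative, for every measurable set A,
  mu(A) = integral_A f dnu.
Since nu is a discrete measure concentrated on the atoms of X, the integral over A reduces to the sum
  mu(A) = sum_{x in A} f(x) * nu({x}).
Computing each term:
  x1: f(x1) * nu(x1) = 3 * 2/3 = 2.
  x3: f(x3) * nu(x3) = 3 * 2/3 = 2.
  x4: f(x4) * nu(x4) = 1 * 1 = 1.
  x5: f(x5) * nu(x5) = 6 * 1 = 6.
Summing: mu(A) = 2 + 2 + 1 + 6 = 11.

11


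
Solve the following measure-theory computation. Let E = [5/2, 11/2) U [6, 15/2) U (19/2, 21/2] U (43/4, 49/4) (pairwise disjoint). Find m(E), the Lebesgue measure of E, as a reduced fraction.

For pairwise disjoint intervals, m(union_i I_i) = sum_i m(I_i),
and m is invariant under swapping open/closed endpoints (single points have measure 0).
So m(E) = sum_i (b_i - a_i).
  I_1 has length 11/2 - 5/2 = 3.
  I_2 has length 15/2 - 6 = 3/2.
  I_3 has length 21/2 - 19/2 = 1.
  I_4 has length 49/4 - 43/4 = 3/2.
Summing:
  m(E) = 3 + 3/2 + 1 + 3/2 = 7.

7


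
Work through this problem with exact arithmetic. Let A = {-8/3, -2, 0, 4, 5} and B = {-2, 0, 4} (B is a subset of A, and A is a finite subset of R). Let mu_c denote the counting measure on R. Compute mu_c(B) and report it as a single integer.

Counting measure assigns mu_c(E) = |E| (number of elements) when E is finite.
B has 3 element(s), so mu_c(B) = 3.

3


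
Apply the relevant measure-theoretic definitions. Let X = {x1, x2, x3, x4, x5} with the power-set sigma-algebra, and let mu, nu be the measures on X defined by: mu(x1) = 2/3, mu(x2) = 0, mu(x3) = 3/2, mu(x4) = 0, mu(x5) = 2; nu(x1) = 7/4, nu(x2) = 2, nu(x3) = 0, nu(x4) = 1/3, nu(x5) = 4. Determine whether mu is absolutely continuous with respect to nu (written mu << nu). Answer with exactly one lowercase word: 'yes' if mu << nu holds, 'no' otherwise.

mu << nu means: every nu-null measurable set is also mu-null; equivalently, for every atom x, if nu({x}) = 0 then mu({x}) = 0.
Checking each atom:
  x1: nu = 7/4 > 0 -> no constraint.
  x2: nu = 2 > 0 -> no constraint.
  x3: nu = 0, mu = 3/2 > 0 -> violates mu << nu.
  x4: nu = 1/3 > 0 -> no constraint.
  x5: nu = 4 > 0 -> no constraint.
The atom(s) x3 violate the condition (nu = 0 but mu > 0). Therefore mu is NOT absolutely continuous w.r.t. nu.

no


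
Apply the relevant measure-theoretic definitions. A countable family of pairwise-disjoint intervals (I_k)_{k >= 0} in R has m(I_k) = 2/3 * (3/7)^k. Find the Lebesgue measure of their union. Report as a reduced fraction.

By countable additivity of the Lebesgue measure on pairwise disjoint measurable sets,
  m(union_{k >= 0} I_k) = sum_{k >= 0} m(I_k) = sum_{k >= 0} a * r^k,
  with a = 2/3 and r = 3/7.
Since 0 < r = 3/7 < 1, the geometric series converges:
  sum_{k >= 0} a * r^k = a / (1 - r).
  = 2/3 / (1 - 3/7)
  = 2/3 / (4/7)
  = 7/6.

7/6


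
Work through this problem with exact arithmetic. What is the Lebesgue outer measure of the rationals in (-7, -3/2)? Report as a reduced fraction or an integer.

The set Q cap (-7, -3/2) is countable (a subset of the countable set Q). Lebesgue outer measure of any countable set is 0: each singleton {q} has m*({q}) = 0, and by countable subadditivity m*(union_k {q_k}) <= sum_k m*({q_k}) = sum_k 0 = 0. The reverse inequality m*(E) >= 0 is automatic. So m*(Q cap (-7, -3/2)) = 0.

0


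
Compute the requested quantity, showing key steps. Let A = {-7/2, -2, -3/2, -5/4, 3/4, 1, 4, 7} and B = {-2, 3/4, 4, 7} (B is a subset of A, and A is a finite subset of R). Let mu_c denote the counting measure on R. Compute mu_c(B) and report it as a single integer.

Counting measure assigns mu_c(E) = |E| (number of elements) when E is finite.
B has 4 element(s), so mu_c(B) = 4.

4


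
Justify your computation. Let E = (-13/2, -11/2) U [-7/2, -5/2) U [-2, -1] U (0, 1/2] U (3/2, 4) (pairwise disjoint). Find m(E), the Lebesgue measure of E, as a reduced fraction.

For pairwise disjoint intervals, m(union_i I_i) = sum_i m(I_i),
and m is invariant under swapping open/closed endpoints (single points have measure 0).
So m(E) = sum_i (b_i - a_i).
  I_1 has length -11/2 - (-13/2) = 1.
  I_2 has length -5/2 - (-7/2) = 1.
  I_3 has length -1 - (-2) = 1.
  I_4 has length 1/2 - 0 = 1/2.
  I_5 has length 4 - 3/2 = 5/2.
Summing:
  m(E) = 1 + 1 + 1 + 1/2 + 5/2 = 6.

6


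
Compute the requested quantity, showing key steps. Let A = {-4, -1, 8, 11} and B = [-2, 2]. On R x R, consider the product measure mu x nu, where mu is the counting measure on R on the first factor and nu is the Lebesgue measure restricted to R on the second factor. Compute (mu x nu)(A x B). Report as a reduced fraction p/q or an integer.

For a measurable rectangle A x B, the product measure satisfies
  (mu x nu)(A x B) = mu(A) * nu(B).
  mu(A) = 4.
  nu(B) = 4.
  (mu x nu)(A x B) = 4 * 4 = 16.

16


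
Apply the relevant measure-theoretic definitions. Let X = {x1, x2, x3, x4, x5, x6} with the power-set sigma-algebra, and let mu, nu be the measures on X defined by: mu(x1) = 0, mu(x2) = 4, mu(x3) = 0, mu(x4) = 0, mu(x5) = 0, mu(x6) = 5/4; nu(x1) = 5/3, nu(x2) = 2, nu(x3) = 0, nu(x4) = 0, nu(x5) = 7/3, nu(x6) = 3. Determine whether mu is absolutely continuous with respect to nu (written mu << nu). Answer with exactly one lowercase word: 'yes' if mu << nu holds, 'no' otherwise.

mu << nu means: every nu-null measurable set is also mu-null; equivalently, for every atom x, if nu({x}) = 0 then mu({x}) = 0.
Checking each atom:
  x1: nu = 5/3 > 0 -> no constraint.
  x2: nu = 2 > 0 -> no constraint.
  x3: nu = 0, mu = 0 -> consistent with mu << nu.
  x4: nu = 0, mu = 0 -> consistent with mu << nu.
  x5: nu = 7/3 > 0 -> no constraint.
  x6: nu = 3 > 0 -> no constraint.
No atom violates the condition. Therefore mu << nu.

yes


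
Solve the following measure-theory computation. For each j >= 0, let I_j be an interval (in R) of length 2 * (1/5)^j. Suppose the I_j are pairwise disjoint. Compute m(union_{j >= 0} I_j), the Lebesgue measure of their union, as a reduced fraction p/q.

By countable additivity of the Lebesgue measure on pairwise disjoint measurable sets,
  m(union_{j >= 0} I_j) = sum_{j >= 0} m(I_j) = sum_{j >= 0} a * r^j,
  with a = 2 and r = 1/5.
Since 0 < r = 1/5 < 1, the geometric series converges:
  sum_{j >= 0} a * r^j = a / (1 - r).
  = 2 / (1 - 1/5)
  = 2 / (4/5)
  = 5/2.

5/2


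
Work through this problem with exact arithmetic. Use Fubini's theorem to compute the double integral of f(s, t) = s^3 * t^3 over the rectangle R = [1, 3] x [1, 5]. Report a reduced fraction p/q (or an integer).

f(s, t) is a tensor product of a function of s and a function of t, and both factors are bounded continuous (hence Lebesgue integrable) on the rectangle, so Fubini's theorem applies:
  integral_R f d(m x m) = (integral_a1^b1 s^3 ds) * (integral_a2^b2 t^3 dt).
Inner integral in s: integral_{1}^{3} s^3 ds = (3^4 - 1^4)/4
  = 20.
Inner integral in t: integral_{1}^{5} t^3 dt = (5^4 - 1^4)/4
  = 156.
Product: (20) * (156) = 3120.

3120


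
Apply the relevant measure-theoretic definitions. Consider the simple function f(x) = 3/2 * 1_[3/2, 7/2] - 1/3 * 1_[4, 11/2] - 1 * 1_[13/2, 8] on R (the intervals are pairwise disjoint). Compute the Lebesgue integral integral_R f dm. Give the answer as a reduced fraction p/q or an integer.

For a simple function f = sum_i c_i * 1_{A_i} with disjoint A_i,
  integral f dm = sum_i c_i * m(A_i).
Lengths of the A_i:
  m(A_1) = 7/2 - 3/2 = 2.
  m(A_2) = 11/2 - 4 = 3/2.
  m(A_3) = 8 - 13/2 = 3/2.
Contributions c_i * m(A_i):
  (3/2) * (2) = 3.
  (-1/3) * (3/2) = -1/2.
  (-1) * (3/2) = -3/2.
Total: 3 - 1/2 - 3/2 = 1.

1


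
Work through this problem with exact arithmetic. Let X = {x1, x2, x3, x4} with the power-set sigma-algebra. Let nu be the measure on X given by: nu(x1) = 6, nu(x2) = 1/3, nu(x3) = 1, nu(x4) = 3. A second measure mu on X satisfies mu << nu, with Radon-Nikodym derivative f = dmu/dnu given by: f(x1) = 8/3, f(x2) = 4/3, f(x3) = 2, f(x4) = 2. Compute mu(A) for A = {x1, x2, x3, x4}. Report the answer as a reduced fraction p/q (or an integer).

By the defining property of the Radon-Nikodym derivative, for every measurable set A,
  mu(A) = integral_A f dnu.
Since nu is a discrete measure concentrated on the atoms of X, the integral over A reduces to the sum
  mu(A) = sum_{x in A} f(x) * nu({x}).
Computing each term:
  x1: f(x1) * nu(x1) = 8/3 * 6 = 16.
  x2: f(x2) * nu(x2) = 4/3 * 1/3 = 4/9.
  x3: f(x3) * nu(x3) = 2 * 1 = 2.
  x4: f(x4) * nu(x4) = 2 * 3 = 6.
Summing: mu(A) = 16 + 4/9 + 2 + 6 = 220/9.

220/9


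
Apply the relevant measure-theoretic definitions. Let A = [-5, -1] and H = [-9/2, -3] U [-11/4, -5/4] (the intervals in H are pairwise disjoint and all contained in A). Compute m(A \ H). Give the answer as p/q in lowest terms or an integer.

The ambient interval has length m(A) = -1 - (-5) = 4.
Since the holes are disjoint and sit inside A, by finite additivity
  m(H) = sum_i (b_i - a_i), and m(A \ H) = m(A) - m(H).
Computing the hole measures:
  m(H_1) = -3 - (-9/2) = 3/2.
  m(H_2) = -5/4 - (-11/4) = 3/2.
Summed: m(H) = 3/2 + 3/2 = 3.
So m(A \ H) = 4 - 3 = 1.

1


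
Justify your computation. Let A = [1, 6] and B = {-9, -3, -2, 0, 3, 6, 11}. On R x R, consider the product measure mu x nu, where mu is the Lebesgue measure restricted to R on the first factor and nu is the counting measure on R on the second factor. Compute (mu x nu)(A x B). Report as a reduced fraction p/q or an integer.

For a measurable rectangle A x B, the product measure satisfies
  (mu x nu)(A x B) = mu(A) * nu(B).
  mu(A) = 5.
  nu(B) = 7.
  (mu x nu)(A x B) = 5 * 7 = 35.

35


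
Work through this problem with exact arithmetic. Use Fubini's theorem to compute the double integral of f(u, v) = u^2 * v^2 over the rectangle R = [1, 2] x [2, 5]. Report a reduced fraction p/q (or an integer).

f(u, v) is a tensor product of a function of u and a function of v, and both factors are bounded continuous (hence Lebesgue integrable) on the rectangle, so Fubini's theorem applies:
  integral_R f d(m x m) = (integral_a1^b1 u^2 du) * (integral_a2^b2 v^2 dv).
Inner integral in u: integral_{1}^{2} u^2 du = (2^3 - 1^3)/3
  = 7/3.
Inner integral in v: integral_{2}^{5} v^2 dv = (5^3 - 2^3)/3
  = 39.
Product: (7/3) * (39) = 91.

91


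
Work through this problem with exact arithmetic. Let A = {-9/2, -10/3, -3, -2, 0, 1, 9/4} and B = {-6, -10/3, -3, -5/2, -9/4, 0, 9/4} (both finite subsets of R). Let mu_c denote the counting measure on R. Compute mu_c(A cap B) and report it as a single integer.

Counting measure on a finite set equals cardinality. mu_c(A cap B) = |A cap B| (elements appearing in both).
Enumerating the elements of A that also lie in B gives 4 element(s).
So mu_c(A cap B) = 4.

4


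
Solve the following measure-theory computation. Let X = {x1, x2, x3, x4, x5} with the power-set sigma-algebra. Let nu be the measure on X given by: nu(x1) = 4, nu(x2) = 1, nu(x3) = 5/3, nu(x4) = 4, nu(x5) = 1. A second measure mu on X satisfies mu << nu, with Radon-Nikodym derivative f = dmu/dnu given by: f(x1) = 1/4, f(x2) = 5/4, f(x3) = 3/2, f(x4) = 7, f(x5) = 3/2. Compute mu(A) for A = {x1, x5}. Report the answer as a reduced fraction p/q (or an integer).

By the defining property of the Radon-Nikodym derivative, for every measurable set A,
  mu(A) = integral_A f dnu.
Since nu is a discrete measure concentrated on the atoms of X, the integral over A reduces to the sum
  mu(A) = sum_{x in A} f(x) * nu({x}).
Computing each term:
  x1: f(x1) * nu(x1) = 1/4 * 4 = 1.
  x5: f(x5) * nu(x5) = 3/2 * 1 = 3/2.
Summing: mu(A) = 1 + 3/2 = 5/2.

5/2


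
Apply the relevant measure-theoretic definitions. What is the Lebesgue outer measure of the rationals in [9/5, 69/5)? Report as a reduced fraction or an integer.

E = Q cap [9/5, 69/5) is a subset of Q, which is countable. Enumerate Q = {q_1, q_2, ...}; for any eps > 0, cover q_k by the open interval (q_k - eps/2^(k+1), q_k + eps/2^(k+1)), of length eps/2^k. The total cover length is sum_{k>=1} eps/2^k = eps. Hence m*(E) <= m*(Q) <= eps for every eps > 0, and since outer measure is non-negative, m*(E) = 0.

0


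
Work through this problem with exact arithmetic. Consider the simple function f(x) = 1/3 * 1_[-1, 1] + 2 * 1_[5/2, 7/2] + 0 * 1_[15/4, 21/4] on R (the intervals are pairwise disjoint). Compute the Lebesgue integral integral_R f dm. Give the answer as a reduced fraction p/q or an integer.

For a simple function f = sum_i c_i * 1_{A_i} with disjoint A_i,
  integral f dm = sum_i c_i * m(A_i).
Lengths of the A_i:
  m(A_1) = 1 - (-1) = 2.
  m(A_2) = 7/2 - 5/2 = 1.
  m(A_3) = 21/4 - 15/4 = 3/2.
Contributions c_i * m(A_i):
  (1/3) * (2) = 2/3.
  (2) * (1) = 2.
  (0) * (3/2) = 0.
Total: 2/3 + 2 + 0 = 8/3.

8/3


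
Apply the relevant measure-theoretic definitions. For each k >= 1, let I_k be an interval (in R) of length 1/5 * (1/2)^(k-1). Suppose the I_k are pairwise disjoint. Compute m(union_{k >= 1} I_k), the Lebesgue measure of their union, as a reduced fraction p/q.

By countable additivity of the Lebesgue measure on pairwise disjoint measurable sets,
  m(union_{k >= 1} I_k) = sum_{k >= 1} m(I_k) = sum_{k >= 1} a * r^(k-1),
  with a = 1/5 and r = 1/2.
Since 0 < r = 1/2 < 1, the geometric series converges:
  sum_{k >= 1} a * r^(k-1) = a / (1 - r).
  = 1/5 / (1 - 1/2)
  = 1/5 / (1/2)
  = 2/5.

2/5


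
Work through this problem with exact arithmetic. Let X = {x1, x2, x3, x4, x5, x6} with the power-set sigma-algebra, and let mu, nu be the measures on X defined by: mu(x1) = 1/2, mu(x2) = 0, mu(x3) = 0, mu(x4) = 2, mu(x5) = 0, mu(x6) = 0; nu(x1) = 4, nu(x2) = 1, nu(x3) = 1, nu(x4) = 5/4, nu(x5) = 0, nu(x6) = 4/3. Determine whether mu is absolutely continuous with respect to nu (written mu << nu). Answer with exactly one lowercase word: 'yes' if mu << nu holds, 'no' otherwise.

mu << nu means: every nu-null measurable set is also mu-null; equivalently, for every atom x, if nu({x}) = 0 then mu({x}) = 0.
Checking each atom:
  x1: nu = 4 > 0 -> no constraint.
  x2: nu = 1 > 0 -> no constraint.
  x3: nu = 1 > 0 -> no constraint.
  x4: nu = 5/4 > 0 -> no constraint.
  x5: nu = 0, mu = 0 -> consistent with mu << nu.
  x6: nu = 4/3 > 0 -> no constraint.
No atom violates the condition. Therefore mu << nu.

yes


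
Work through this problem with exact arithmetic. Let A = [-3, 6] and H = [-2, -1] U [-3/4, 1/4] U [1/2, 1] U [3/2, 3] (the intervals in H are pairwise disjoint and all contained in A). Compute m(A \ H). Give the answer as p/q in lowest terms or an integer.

The ambient interval has length m(A) = 6 - (-3) = 9.
Since the holes are disjoint and sit inside A, by finite additivity
  m(H) = sum_i (b_i - a_i), and m(A \ H) = m(A) - m(H).
Computing the hole measures:
  m(H_1) = -1 - (-2) = 1.
  m(H_2) = 1/4 - (-3/4) = 1.
  m(H_3) = 1 - 1/2 = 1/2.
  m(H_4) = 3 - 3/2 = 3/2.
Summed: m(H) = 1 + 1 + 1/2 + 3/2 = 4.
So m(A \ H) = 9 - 4 = 5.

5


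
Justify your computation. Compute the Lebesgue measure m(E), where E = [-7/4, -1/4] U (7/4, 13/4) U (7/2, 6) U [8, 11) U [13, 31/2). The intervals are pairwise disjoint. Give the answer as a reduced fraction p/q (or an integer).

For pairwise disjoint intervals, m(union_i I_i) = sum_i m(I_i),
and m is invariant under swapping open/closed endpoints (single points have measure 0).
So m(E) = sum_i (b_i - a_i).
  I_1 has length -1/4 - (-7/4) = 3/2.
  I_2 has length 13/4 - 7/4 = 3/2.
  I_3 has length 6 - 7/2 = 5/2.
  I_4 has length 11 - 8 = 3.
  I_5 has length 31/2 - 13 = 5/2.
Summing:
  m(E) = 3/2 + 3/2 + 5/2 + 3 + 5/2 = 11.

11


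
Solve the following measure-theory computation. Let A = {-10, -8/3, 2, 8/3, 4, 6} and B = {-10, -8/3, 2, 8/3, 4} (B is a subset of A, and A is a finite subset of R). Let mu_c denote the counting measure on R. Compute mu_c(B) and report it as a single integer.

Counting measure assigns mu_c(E) = |E| (number of elements) when E is finite.
B has 5 element(s), so mu_c(B) = 5.

5


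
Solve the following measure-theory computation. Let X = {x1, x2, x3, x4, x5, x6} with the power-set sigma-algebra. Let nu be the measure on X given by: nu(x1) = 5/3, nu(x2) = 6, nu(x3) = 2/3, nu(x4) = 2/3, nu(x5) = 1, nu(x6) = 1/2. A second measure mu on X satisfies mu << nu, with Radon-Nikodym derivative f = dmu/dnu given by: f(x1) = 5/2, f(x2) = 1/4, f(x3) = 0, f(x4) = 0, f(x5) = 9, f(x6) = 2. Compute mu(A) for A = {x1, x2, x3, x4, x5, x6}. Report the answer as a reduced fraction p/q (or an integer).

By the defining property of the Radon-Nikodym derivative, for every measurable set A,
  mu(A) = integral_A f dnu.
Since nu is a discrete measure concentrated on the atoms of X, the integral over A reduces to the sum
  mu(A) = sum_{x in A} f(x) * nu({x}).
Computing each term:
  x1: f(x1) * nu(x1) = 5/2 * 5/3 = 25/6.
  x2: f(x2) * nu(x2) = 1/4 * 6 = 3/2.
  x3: f(x3) * nu(x3) = 0 * 2/3 = 0.
  x4: f(x4) * nu(x4) = 0 * 2/3 = 0.
  x5: f(x5) * nu(x5) = 9 * 1 = 9.
  x6: f(x6) * nu(x6) = 2 * 1/2 = 1.
Summing: mu(A) = 25/6 + 3/2 + 0 + 0 + 9 + 1 = 47/3.

47/3


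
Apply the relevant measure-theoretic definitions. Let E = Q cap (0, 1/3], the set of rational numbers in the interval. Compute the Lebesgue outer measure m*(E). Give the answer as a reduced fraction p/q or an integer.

E = Q cap (0, 1/3] is a subset of Q, which is countable. Enumerate Q = {q_1, q_2, ...}; for any eps > 0, cover q_k by the open interval (q_k - eps/2^(k+1), q_k + eps/2^(k+1)), of length eps/2^k. The total cover length is sum_{k>=1} eps/2^k = eps. Hence m*(E) <= m*(Q) <= eps for every eps > 0, and since outer measure is non-negative, m*(E) = 0.

0


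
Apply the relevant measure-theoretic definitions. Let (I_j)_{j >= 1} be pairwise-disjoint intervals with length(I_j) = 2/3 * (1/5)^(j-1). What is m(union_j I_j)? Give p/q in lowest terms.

By countable additivity of the Lebesgue measure on pairwise disjoint measurable sets,
  m(union_{j >= 1} I_j) = sum_{j >= 1} m(I_j) = sum_{j >= 1} a * r^(j-1),
  with a = 2/3 and r = 1/5.
Since 0 < r = 1/5 < 1, the geometric series converges:
  sum_{j >= 1} a * r^(j-1) = a / (1 - r).
  = 2/3 / (1 - 1/5)
  = 2/3 / (4/5)
  = 5/6.

5/6


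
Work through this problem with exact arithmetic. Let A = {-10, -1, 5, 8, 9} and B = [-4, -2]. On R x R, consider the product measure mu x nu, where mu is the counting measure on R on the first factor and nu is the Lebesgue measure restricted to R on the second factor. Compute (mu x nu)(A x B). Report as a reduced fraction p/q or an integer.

For a measurable rectangle A x B, the product measure satisfies
  (mu x nu)(A x B) = mu(A) * nu(B).
  mu(A) = 5.
  nu(B) = 2.
  (mu x nu)(A x B) = 5 * 2 = 10.

10


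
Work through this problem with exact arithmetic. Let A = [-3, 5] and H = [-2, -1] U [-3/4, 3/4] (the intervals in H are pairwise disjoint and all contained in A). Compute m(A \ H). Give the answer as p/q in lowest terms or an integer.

The ambient interval has length m(A) = 5 - (-3) = 8.
Since the holes are disjoint and sit inside A, by finite additivity
  m(H) = sum_i (b_i - a_i), and m(A \ H) = m(A) - m(H).
Computing the hole measures:
  m(H_1) = -1 - (-2) = 1.
  m(H_2) = 3/4 - (-3/4) = 3/2.
Summed: m(H) = 1 + 3/2 = 5/2.
So m(A \ H) = 8 - 5/2 = 11/2.

11/2


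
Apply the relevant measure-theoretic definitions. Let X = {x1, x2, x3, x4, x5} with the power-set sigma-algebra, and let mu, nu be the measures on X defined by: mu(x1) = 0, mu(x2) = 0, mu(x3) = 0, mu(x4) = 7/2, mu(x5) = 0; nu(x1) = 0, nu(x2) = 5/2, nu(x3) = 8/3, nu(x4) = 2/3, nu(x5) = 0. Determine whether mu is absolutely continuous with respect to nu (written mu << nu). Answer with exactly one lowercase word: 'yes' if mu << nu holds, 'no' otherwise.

mu << nu means: every nu-null measurable set is also mu-null; equivalently, for every atom x, if nu({x}) = 0 then mu({x}) = 0.
Checking each atom:
  x1: nu = 0, mu = 0 -> consistent with mu << nu.
  x2: nu = 5/2 > 0 -> no constraint.
  x3: nu = 8/3 > 0 -> no constraint.
  x4: nu = 2/3 > 0 -> no constraint.
  x5: nu = 0, mu = 0 -> consistent with mu << nu.
No atom violates the condition. Therefore mu << nu.

yes


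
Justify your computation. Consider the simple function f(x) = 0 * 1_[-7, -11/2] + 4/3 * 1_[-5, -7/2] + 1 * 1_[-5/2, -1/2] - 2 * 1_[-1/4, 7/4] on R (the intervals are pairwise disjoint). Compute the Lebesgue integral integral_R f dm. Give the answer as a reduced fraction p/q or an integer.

For a simple function f = sum_i c_i * 1_{A_i} with disjoint A_i,
  integral f dm = sum_i c_i * m(A_i).
Lengths of the A_i:
  m(A_1) = -11/2 - (-7) = 3/2.
  m(A_2) = -7/2 - (-5) = 3/2.
  m(A_3) = -1/2 - (-5/2) = 2.
  m(A_4) = 7/4 - (-1/4) = 2.
Contributions c_i * m(A_i):
  (0) * (3/2) = 0.
  (4/3) * (3/2) = 2.
  (1) * (2) = 2.
  (-2) * (2) = -4.
Total: 0 + 2 + 2 - 4 = 0.

0


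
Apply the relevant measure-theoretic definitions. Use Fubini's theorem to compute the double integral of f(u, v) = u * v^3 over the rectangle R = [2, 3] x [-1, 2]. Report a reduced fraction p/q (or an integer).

f(u, v) is a tensor product of a function of u and a function of v, and both factors are bounded continuous (hence Lebesgue integrable) on the rectangle, so Fubini's theorem applies:
  integral_R f d(m x m) = (integral_a1^b1 u du) * (integral_a2^b2 v^3 dv).
Inner integral in u: integral_{2}^{3} u du = (3^2 - 2^2)/2
  = 5/2.
Inner integral in v: integral_{-1}^{2} v^3 dv = (2^4 - (-1)^4)/4
  = 15/4.
Product: (5/2) * (15/4) = 75/8.

75/8


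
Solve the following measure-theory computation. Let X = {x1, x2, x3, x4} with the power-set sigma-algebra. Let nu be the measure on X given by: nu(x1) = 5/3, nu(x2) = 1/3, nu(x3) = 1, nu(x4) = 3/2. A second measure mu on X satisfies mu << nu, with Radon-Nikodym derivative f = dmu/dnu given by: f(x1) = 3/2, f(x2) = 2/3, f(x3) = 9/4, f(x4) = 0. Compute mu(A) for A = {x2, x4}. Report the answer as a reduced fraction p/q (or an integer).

By the defining property of the Radon-Nikodym derivative, for every measurable set A,
  mu(A) = integral_A f dnu.
Since nu is a discrete measure concentrated on the atoms of X, the integral over A reduces to the sum
  mu(A) = sum_{x in A} f(x) * nu({x}).
Computing each term:
  x2: f(x2) * nu(x2) = 2/3 * 1/3 = 2/9.
  x4: f(x4) * nu(x4) = 0 * 3/2 = 0.
Summing: mu(A) = 2/9 + 0 = 2/9.

2/9


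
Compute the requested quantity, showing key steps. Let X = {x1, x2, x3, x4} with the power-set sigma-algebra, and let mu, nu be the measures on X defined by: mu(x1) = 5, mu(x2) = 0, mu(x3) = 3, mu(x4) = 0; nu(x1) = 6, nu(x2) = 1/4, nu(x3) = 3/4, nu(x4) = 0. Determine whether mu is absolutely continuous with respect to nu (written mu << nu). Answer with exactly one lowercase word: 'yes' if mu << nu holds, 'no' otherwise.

mu << nu means: every nu-null measurable set is also mu-null; equivalently, for every atom x, if nu({x}) = 0 then mu({x}) = 0.
Checking each atom:
  x1: nu = 6 > 0 -> no constraint.
  x2: nu = 1/4 > 0 -> no constraint.
  x3: nu = 3/4 > 0 -> no constraint.
  x4: nu = 0, mu = 0 -> consistent with mu << nu.
No atom violates the condition. Therefore mu << nu.

yes


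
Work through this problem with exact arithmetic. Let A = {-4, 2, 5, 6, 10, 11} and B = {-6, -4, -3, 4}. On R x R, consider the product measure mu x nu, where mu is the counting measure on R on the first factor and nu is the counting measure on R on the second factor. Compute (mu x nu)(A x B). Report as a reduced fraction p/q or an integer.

For a measurable rectangle A x B, the product measure satisfies
  (mu x nu)(A x B) = mu(A) * nu(B).
  mu(A) = 6.
  nu(B) = 4.
  (mu x nu)(A x B) = 6 * 4 = 24.

24
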